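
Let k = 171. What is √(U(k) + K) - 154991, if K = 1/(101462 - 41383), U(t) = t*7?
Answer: -154991 + 2*√1080138772639/60079 ≈ -1.5496e+5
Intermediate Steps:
U(t) = 7*t
K = 1/60079 ≈ 1.6645e-5
√(U(k) + K) - 154991 = √(7*171 + 1/60079) - 154991 = √(1197 + 1/60079) - 154991 = √(71914564/60079) - 154991 = 2*√1080138772639/60079 - 154991 = -154991 + 2*√1080138772639/60079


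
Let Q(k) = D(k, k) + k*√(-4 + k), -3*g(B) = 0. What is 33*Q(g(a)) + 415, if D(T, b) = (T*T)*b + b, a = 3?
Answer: 415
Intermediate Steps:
D(T, b) = b + b*T² (D(T, b) = T²*b + b = b*T² + b = b + b*T²)
g(B) = 0 (g(B) = -⅓*0 = 0)
Q(k) = k*√(-4 + k) + k*(1 + k²) (Q(k) = k*(1 + k²) + k*√(-4 + k) = k*√(-4 + k) + k*(1 + k²))
33*Q(g(a)) + 415 = 33*(0*(1 + 0² + √(-4 + 0))) + 415 = 33*(0*(1 + 0 + √(-4))) + 415 = 33*(0*(1 + 0 + 2*I)) + 415 = 33*(0*(1 + 2*I)) + 415 = 33*0 + 415 = 0 + 415 = 415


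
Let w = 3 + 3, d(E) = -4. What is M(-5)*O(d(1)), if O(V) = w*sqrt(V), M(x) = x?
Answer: -60*I ≈ -60.0*I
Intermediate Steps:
w = 6
O(V) = 6*sqrt(V)
M(-5)*O(d(1)) = -30*sqrt(-4) = -30*2*I = -60*I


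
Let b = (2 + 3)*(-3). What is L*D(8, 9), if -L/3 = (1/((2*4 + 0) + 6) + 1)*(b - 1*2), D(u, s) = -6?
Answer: -2295/7 ≈ -327.86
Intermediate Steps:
b = -15 (b = 5*(-3) = -15)
L = 765/14 (L = -3*(1/((2*4 + 0) + 6) + 1)*(-15 - 1*2) = -3*(1/((8 + 0) + 6) + 1)*(-15 - 2) = -3*(1/(8 + 6) + 1)*(-17) = -3*(1/14 + 1)*(-17) = -45*(-17)/14 = -3*(-255/14) = 765/14 ≈ 54.643)
L*D(8, 9) = (765/14)*(-6) = -2295/7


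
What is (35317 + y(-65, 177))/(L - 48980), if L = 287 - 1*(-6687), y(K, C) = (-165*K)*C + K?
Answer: -1933577/42006 ≈ -46.031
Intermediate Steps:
y(K, C) = K - 165*C*K (y(K, C) = -165*C*K + K = K - 165*C*K)
L = 6974 (L = 287 + 6687 = 6974)
(35317 + y(-65, 177))/(L - 48980) = (35317 - 65*(1 - 165*177))/(6974 - 48980) = (35317 - 65*(1 - 29205))/(-42006) = (35317 - 65*(-29204))*(-1/42006) = (35317 + 1898260)*(-1/42006) = 1933577*(-1/42006) = -1933577/42006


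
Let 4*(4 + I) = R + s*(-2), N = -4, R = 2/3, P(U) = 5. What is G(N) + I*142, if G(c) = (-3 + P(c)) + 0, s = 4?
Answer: -2479/3 ≈ -826.33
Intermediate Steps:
R = ⅔ (R = 2*(⅓) = ⅔ ≈ 0.66667)
G(c) = 2 (G(c) = (-3 + 5) + 0 = 2 + 0 = 2)
I = -35/6 (I = -4 + (⅔ + 4*(-2))/4 = -4 + (⅔ - 8)/4 = -4 + (¼)*(-22/3) = -4 - 11/6 = -35/6 ≈ -5.8333)
G(N) + I*142 = 2 - 35/6*142 = 2 - 2485/3 = -2479/3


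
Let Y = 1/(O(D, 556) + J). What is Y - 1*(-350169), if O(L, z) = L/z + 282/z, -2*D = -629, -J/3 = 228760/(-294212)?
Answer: 97534253283097/278534569 ≈ 3.5017e+5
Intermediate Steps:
J = 171570/73553 (J = -686280/(-294212) = -686280*(-1)/294212 = -3*(-57190/73553) = 171570/73553 ≈ 2.3326)
D = 629/2 (D = -1/2*(-629) = 629/2 ≈ 314.50)
O(L, z) = 282/z + L/z
Y = 81790936/278534569 (Y = 1/((282 + 629/2)/556 + 171570/73553) = 1/((1/556)*(1193/2) + 171570/73553) = 1/(1193/1112 + 171570/73553) = 1/(278534569/81790936) = 81790936/278534569 ≈ 0.29365)
Y - 1*(-350169) = 81790936/278534569 - 1*(-350169) = 81790936/278534569 + 350169 = 97534253283097/278534569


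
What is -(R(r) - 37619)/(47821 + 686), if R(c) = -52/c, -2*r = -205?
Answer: 7711999/9943935 ≈ 0.77555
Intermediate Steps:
r = 205/2 (r = -½*(-205) = 205/2 ≈ 102.50)
-(R(r) - 37619)/(47821 + 686) = -(-52/205/2 - 37619)/(47821 + 686) = -(-52*2/205 - 37619)/48507 = -(-104/205 - 37619)/48507 = -(-7711999)/(205*48507) = -1*(-7711999/9943935) = 7711999/9943935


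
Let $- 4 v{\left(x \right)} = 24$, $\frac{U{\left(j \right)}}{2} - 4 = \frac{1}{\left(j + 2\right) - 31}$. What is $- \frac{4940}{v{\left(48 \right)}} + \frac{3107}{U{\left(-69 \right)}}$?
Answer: $\frac{1422499}{1173} \approx 1212.7$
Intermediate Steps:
$U{\left(j \right)} = 8 + \frac{2}{-29 + j}$ ($U{\left(j \right)} = 8 + \frac{2}{\left(j + 2\right) - 31} = 8 + \frac{2}{\left(2 + j\right) - 31} = 8 + \frac{2}{-29 + j}$)
$v{\left(x \right)} = -6$ ($v{\left(x \right)} = \left(- \frac{1}{4}\right) 24 = -6$)
$- \frac{4940}{v{\left(48 \right)}} + \frac{3107}{U{\left(-69 \right)}} = - \frac{4940}{-6} + \frac{3107}{2 \frac{1}{-29 - 69} \left(-115 + 4 \left(-69\right)\right)} = \left(-4940\right) \left(- \frac{1}{6}\right) + \frac{3107}{2 \frac{1}{-98} \left(-115 - 276\right)} = \frac{2470}{3} + \frac{3107}{2 \left(- \frac{1}{98}\right) \left(-391\right)} = \frac{2470}{3} + \frac{3107}{\frac{391}{49}} = \frac{2470}{3} + 3107 \cdot \frac{49}{391} = \frac{2470}{3} + \frac{152243}{391} = \frac{1422499}{1173}$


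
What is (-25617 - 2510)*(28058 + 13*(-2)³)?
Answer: -786262158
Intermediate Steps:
(-25617 - 2510)*(28058 + 13*(-2)³) = -28127*(28058 + 13*(-8)) = -28127*(28058 - 104) = -28127*27954 = -786262158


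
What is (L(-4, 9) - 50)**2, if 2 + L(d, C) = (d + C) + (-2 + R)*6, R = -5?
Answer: 7921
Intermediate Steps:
L(d, C) = -44 + C + d (L(d, C) = -2 + ((d + C) + (-2 - 5)*6) = -2 + ((C + d) - 7*6) = -2 + ((C + d) - 42) = -2 + (-42 + C + d) = -44 + C + d)
(L(-4, 9) - 50)**2 = ((-44 + 9 - 4) - 50)**2 = (-39 - 50)**2 = (-89)**2 = 7921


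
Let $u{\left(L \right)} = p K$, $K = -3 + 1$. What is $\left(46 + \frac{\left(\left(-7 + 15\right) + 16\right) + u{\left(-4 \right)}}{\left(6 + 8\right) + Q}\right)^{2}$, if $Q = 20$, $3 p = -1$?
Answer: $\frac{5678689}{2601} \approx 2183.3$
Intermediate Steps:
$p = - \frac{1}{3}$ ($p = \frac{1}{3} \left(-1\right) = - \frac{1}{3} \approx -0.33333$)
$K = -2$
$u{\left(L \right)} = \frac{2}{3}$ ($u{\left(L \right)} = \left(- \frac{1}{3}\right) \left(-2\right) = \frac{2}{3}$)
$\left(46 + \frac{\left(\left(-7 + 15\right) + 16\right) + u{\left(-4 \right)}}{\left(6 + 8\right) + Q}\right)^{2} = \left(46 + \frac{\left(\left(-7 + 15\right) + 16\right) + \frac{2}{3}}{\left(6 + 8\right) + 20}\right)^{2} = \left(46 + \frac{\left(8 + 16\right) + \frac{2}{3}}{14 + 20}\right)^{2} = \left(46 + \frac{24 + \frac{2}{3}}{34}\right)^{2} = \left(46 + \frac{74}{3} \cdot \frac{1}{34}\right)^{2} = \left(46 + \frac{37}{51}\right)^{2} = \left(\frac{2383}{51}\right)^{2} = \frac{5678689}{2601}$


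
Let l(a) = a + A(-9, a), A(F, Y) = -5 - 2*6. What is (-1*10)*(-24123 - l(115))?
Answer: 242210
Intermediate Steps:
A(F, Y) = -17 (A(F, Y) = -5 - 12 = -17)
l(a) = -17 + a (l(a) = a - 17 = -17 + a)
(-1*10)*(-24123 - l(115)) = (-1*10)*(-24123 - (-17 + 115)) = -10*(-24123 - 1*98) = -10*(-24123 - 98) = -10*(-24221) = 242210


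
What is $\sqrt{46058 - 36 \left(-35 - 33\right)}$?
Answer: $\sqrt{48506} \approx 220.24$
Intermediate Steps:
$\sqrt{46058 - 36 \left(-35 - 33\right)} = \sqrt{46058 - -2448} = \sqrt{46058 + 2448} = \sqrt{48506}$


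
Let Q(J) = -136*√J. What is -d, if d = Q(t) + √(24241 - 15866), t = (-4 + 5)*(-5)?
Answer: -5*√335 + 136*I*√5 ≈ -91.515 + 304.11*I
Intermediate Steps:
t = -5 (t = 1*(-5) = -5)
d = 5*√335 - 136*I*√5 (d = -136*I*√5 + √(24241 - 15866) = -136*I*√5 + √8375 = -136*I*√5 + 5*√335 = 5*√335 - 136*I*√5 ≈ 91.515 - 304.11*I)
-d = -(5*√335 - 136*I*√5) = -5*√335 + 136*I*√5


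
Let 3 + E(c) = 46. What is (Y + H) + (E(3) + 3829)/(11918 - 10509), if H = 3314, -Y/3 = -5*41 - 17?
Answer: 5611692/1409 ≈ 3982.8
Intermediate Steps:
E(c) = 43 (E(c) = -3 + 46 = 43)
Y = 666 (Y = -3*(-5*41 - 17) = -3*(-205 - 17) = -3*(-222) = 666)
(Y + H) + (E(3) + 3829)/(11918 - 10509) = (666 + 3314) + (43 + 3829)/(11918 - 10509) = 3980 + 3872/1409 = 5611692/1409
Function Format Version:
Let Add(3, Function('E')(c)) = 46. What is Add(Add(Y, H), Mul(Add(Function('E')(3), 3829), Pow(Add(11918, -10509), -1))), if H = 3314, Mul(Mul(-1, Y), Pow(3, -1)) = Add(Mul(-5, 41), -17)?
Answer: Rational(5611692, 1409) ≈ 3982.8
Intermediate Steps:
Function('E')(c) = 43 (Function('E')(c) = Add(-3, 46) = 43)
Y = 666 (Y = Mul(-3, Add(Mul(-5, 41), -17)) = Mul(-3, Add(-205, -17)) = Mul(-3, -222) = 666)
Add(Add(Y, H), Mul(Add(Function('E')(3), 3829), Pow(Add(11918, -10509), -1))) = Add(Add(666, 3314), Mul(Add(43, 3829), Pow(Add(11918, -10509), -1))) = Add(3980, Mul(3872, Pow(1409, -1))) = Add(3980, Mul(3872, Rational(1, 1409))) = Add(3980, Rational(3872, 1409)) = Rational(5611692, 1409)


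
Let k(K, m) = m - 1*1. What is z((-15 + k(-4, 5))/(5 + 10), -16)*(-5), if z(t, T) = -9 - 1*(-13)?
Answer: -20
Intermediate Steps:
k(K, m) = -1 + m (k(K, m) = m - 1 = -1 + m)
z(t, T) = 4 (z(t, T) = -9 + 13 = 4)
z((-15 + k(-4, 5))/(5 + 10), -16)*(-5) = 4*(-5) = -20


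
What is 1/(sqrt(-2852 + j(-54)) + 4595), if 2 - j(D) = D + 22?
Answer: 4595/21116843 - I*sqrt(2818)/21116843 ≈ 0.0002176 - 2.5139e-6*I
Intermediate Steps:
j(D) = -20 - D (j(D) = 2 - (D + 22) = 2 - (22 + D) = 2 + (-22 - D) = -20 - D)
1/(sqrt(-2852 + j(-54)) + 4595) = 1/(sqrt(-2852 + (-20 - 1*(-54))) + 4595) = 1/(sqrt(-2852 + (-20 + 54)) + 4595) = 1/(sqrt(-2852 + 34) + 4595) = 1/(sqrt(-2818) + 4595) = 1/(I*sqrt(2818) + 4595) = 1/(4595 + I*sqrt(2818))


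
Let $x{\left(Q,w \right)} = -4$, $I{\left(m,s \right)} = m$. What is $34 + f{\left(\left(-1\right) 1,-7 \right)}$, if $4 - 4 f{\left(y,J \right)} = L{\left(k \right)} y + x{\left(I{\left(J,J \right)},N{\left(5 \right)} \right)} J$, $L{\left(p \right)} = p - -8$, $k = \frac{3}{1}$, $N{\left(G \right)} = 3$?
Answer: $\frac{123}{4} \approx 30.75$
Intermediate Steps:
$k = 3$ ($k = 3 \cdot 1 = 3$)
$L{\left(p \right)} = 8 + p$ ($L{\left(p \right)} = p + 8 = 8 + p$)
$f{\left(y,J \right)} = 1 + J - \frac{11 y}{4}$ ($f{\left(y,J \right)} = 1 - \frac{\left(8 + 3\right) y - 4 J}{4} = 1 - \frac{11 y - 4 J}{4} = 1 - \frac{- 4 J + 11 y}{4} = 1 + \left(J - \frac{11 y}{4}\right) = 1 + J - \frac{11 y}{4}$)
$34 + f{\left(\left(-1\right) 1,-7 \right)} = 34 - \left(6 + \frac{11}{4} \left(-1\right) 1\right) = 34 - \frac{13}{4} = \frac{123}{4}$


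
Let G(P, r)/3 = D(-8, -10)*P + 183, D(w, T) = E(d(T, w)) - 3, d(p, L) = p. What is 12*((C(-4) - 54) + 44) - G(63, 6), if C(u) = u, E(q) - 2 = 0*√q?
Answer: -528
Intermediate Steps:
E(q) = 2 (E(q) = 2 + 0*√q = 2 + 0 = 2)
D(w, T) = -1 (D(w, T) = 2 - 3 = -1)
G(P, r) = 549 - 3*P (G(P, r) = 3*(-P + 183) = 3*(183 - P) = 549 - 3*P)
12*((C(-4) - 54) + 44) - G(63, 6) = 12*((-4 - 54) + 44) - (549 - 3*63) = 12*(-58 + 44) - (549 - 189) = 12*(-14) - 1*360 = -168 - 360 = -528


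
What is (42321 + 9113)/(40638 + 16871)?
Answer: 51434/57509 ≈ 0.89436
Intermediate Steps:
(42321 + 9113)/(40638 + 16871) = 51434/57509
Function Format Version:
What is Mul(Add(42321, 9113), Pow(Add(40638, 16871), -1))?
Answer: Rational(51434, 57509) ≈ 0.89436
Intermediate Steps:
Mul(Add(42321, 9113), Pow(Add(40638, 16871), -1)) = Mul(51434, Pow(57509, -1)) = Mul(51434, Rational(1, 57509)) = Rational(51434, 57509)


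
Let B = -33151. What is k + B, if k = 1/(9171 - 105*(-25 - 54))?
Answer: -579015365/17466 ≈ -33151.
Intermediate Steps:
k = 1/17466 (k = 1/(9171 - 105*(-79)) = 1/(9171 + 8295) = 1/17466 ≈ 5.7254e-5)
k + B = 1/17466 - 33151 = -579015365/17466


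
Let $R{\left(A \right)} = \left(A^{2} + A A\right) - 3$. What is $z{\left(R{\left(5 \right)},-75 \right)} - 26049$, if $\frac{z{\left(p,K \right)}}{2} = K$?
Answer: $-26199$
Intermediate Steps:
$R{\left(A \right)} = -3 + 2 A^{2}$ ($R{\left(A \right)} = \left(A^{2} + A^{2}\right) - 3 = 2 A^{2} - 3 = -3 + 2 A^{2}$)
$z{\left(p,K \right)} = 2 K$
$z{\left(R{\left(5 \right)},-75 \right)} - 26049 = 2 \left(-75\right) - 26049 = -150 - 26049 = -26199$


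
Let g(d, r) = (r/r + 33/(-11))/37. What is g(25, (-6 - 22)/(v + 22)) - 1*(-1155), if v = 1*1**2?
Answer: 42733/37 ≈ 1154.9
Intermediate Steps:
v = 1 (v = 1*1 = 1)
g(d, r) = -2/37 (g(d, r) = (1 + 33*(-1/11))*(1/37) = (1 - 3)*(1/37) = -2*1/37 = -2/37)
g(25, (-6 - 22)/(v + 22)) - 1*(-1155) = -2/37 - 1*(-1155) = -2/37 + 1155 = 42733/37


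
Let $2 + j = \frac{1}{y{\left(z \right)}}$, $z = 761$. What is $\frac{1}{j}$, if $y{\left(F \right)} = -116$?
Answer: $- \frac{116}{233} \approx -0.49785$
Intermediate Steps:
$j = - \frac{233}{116}$ ($j = -2 + \frac{1}{-116} = -2 - \frac{1}{116} = - \frac{233}{116} \approx -2.0086$)
$\frac{1}{j} = \frac{1}{- \frac{233}{116}} = - \frac{116}{233}$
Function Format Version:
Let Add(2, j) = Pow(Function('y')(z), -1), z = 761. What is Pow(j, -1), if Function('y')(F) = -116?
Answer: Rational(-116, 233) ≈ -0.49785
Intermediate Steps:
j = Rational(-233, 116) (j = Add(-2, Pow(-116, -1)) = Add(-2, Rational(-1, 116)) = Rational(-233, 116) ≈ -2.0086)
Pow(j, -1) = Pow(Rational(-233, 116), -1) = Rational(-116, 233)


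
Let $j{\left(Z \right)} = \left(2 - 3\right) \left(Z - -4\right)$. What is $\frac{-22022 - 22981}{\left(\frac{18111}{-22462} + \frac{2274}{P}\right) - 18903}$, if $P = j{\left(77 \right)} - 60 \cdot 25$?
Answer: $\frac{532721842422}{223790341715} \approx 2.3805$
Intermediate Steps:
$j{\left(Z \right)} = -4 - Z$ ($j{\left(Z \right)} = - (Z + 4) = - (4 + Z) = -4 - Z$)
$P = -1581$ ($P = \left(-4 - 77\right) - 60 \cdot 25 = \left(-4 - 77\right) - 1500 = -81 - 1500 = -1581$)
$\frac{-22022 - 22981}{\left(\frac{18111}{-22462} + \frac{2274}{P}\right) - 18903} = \frac{-22022 - 22981}{\left(\frac{18111}{-22462} + \frac{2274}{-1581}\right) - 18903} = - \frac{45003}{\left(18111 \left(- \frac{1}{22462}\right) + 2274 \left(- \frac{1}{1581}\right)\right) - 18903} = - \frac{45003}{\left(- \frac{18111}{22462} - \frac{758}{527}\right) - 18903} = - \frac{45003}{- \frac{26570693}{11837474} - 18903} = - \frac{45003}{- \frac{223790341715}{11837474}} = \left(-45003\right) \left(- \frac{11837474}{223790341715}\right) = \frac{532721842422}{223790341715}$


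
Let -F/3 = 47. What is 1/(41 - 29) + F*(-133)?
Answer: 225037/12 ≈ 18753.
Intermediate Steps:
F = -141 (F = -3*47 = -141)
1/(41 - 29) + F*(-133) = 1/(41 - 29) - 141*(-133) = 1/12 + 18753 = 225037/12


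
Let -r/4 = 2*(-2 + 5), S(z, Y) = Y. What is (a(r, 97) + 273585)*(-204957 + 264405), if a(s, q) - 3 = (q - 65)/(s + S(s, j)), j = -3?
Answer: 146377700704/9 ≈ 1.6264e+10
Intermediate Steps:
r = -24 (r = -8*(-2 + 5) = -8*3 = -4*6 = -24)
a(s, q) = 3 + (-65 + q)/(-3 + s) (a(s, q) = 3 + (q - 65)/(s - 3) = 3 + (-65 + q)/(-3 + s))
(a(r, 97) + 273585)*(-204957 + 264405) = ((-74 + 97 + 3*(-24))/(-3 - 24) + 273585)*(-204957 + 264405) = ((-74 + 97 - 72)/(-27) + 273585)*59448 = (-1/27*(-49) + 273585)*59448 = (49/27 + 273585)*59448 = (7386844/27)*59448 = 146377700704/9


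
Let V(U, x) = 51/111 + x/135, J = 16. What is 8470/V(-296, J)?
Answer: 42307650/2887 ≈ 14655.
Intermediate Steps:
V(U, x) = 17/37 + x/135 (V(U, x) = 51*(1/111) + x*(1/135) = 17/37 + x/135)
8470/V(-296, J) = 8470/(17/37 + (1/135)*16) = 8470/(17/37 + 16/135) = 8470/(2887/4995) = 8470*(4995/2887) = 42307650/2887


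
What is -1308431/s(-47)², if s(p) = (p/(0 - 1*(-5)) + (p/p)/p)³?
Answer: -220372804564668734375/117778413302348406336 ≈ -1.8711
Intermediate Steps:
s(p) = (1/p + p/5)³ (s(p) = (p/(0 + 5) + 1/p)³ = (p/5 + 1/p)³ = (1/p + p/5)³)
-1308431/s(-47)² = -1308431*168425239515625/(5 + (-47)²)⁶ = -1308431*168425239515625/(5 + 2209)⁶ = -1308431/(((1/125)*(-1/103823)*2214³)²) = -1308431/(((1/125)*(-1/103823)*10852576344)²) = -1308431/((-10852576344/12977875)²) = -1308431/117778413302348406336/168425239515625 = -1308431*168425239515625/117778413302348406336 = -220372804564668734375/117778413302348406336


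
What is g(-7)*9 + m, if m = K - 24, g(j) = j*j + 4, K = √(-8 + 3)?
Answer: 453 + I*√5 ≈ 453.0 + 2.2361*I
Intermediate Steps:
K = I*√5 (K = √(-5) = I*√5 ≈ 2.2361*I)
g(j) = 4 + j² (g(j) = j² + 4 = 4 + j²)
m = -24 + I*√5 (m = I*√5 - 24 = -24 + I*√5 ≈ -24.0 + 2.2361*I)
g(-7)*9 + m = (4 + (-7)²)*9 + (-24 + I*√5) = (4 + 49)*9 + (-24 + I*√5) = 53*9 + (-24 + I*√5) = 477 + (-24 + I*√5) = 453 + I*√5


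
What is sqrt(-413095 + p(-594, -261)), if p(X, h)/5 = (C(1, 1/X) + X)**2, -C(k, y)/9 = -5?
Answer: sqrt(1093910) ≈ 1045.9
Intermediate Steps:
C(k, y) = 45 (C(k, y) = -9*(-5) = 45)
p(X, h) = 5*(45 + X)**2
sqrt(-413095 + p(-594, -261)) = sqrt(-413095 + 5*(45 - 594)**2) = sqrt(-413095 + 5*(-549)**2) = sqrt(-413095 + 5*301401) = sqrt(-413095 + 1507005) = sqrt(1093910)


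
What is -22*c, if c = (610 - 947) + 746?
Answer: -8998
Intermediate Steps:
c = 409 (c = -337 + 746 = 409)
-22*c = -22*409 = -8998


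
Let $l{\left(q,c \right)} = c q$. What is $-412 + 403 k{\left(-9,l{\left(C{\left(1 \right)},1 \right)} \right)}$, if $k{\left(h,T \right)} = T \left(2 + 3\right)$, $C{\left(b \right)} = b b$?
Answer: $1603$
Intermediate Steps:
$C{\left(b \right)} = b^{2}$
$k{\left(h,T \right)} = 5 T$ ($k{\left(h,T \right)} = T 5 = 5 T$)
$-412 + 403 k{\left(-9,l{\left(C{\left(1 \right)},1 \right)} \right)} = -412 + 403 \cdot 5 \cdot 1 \cdot 1^{2} = -412 + 403 \cdot 5 \cdot 1 \cdot 1 = -412 + 403 \cdot 5 \cdot 1 = -412 + 403 \cdot 5 = -412 + 2015 = 1603$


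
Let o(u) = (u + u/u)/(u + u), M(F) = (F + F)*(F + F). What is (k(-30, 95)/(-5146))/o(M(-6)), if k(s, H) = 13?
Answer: -1872/373085 ≈ -0.0050176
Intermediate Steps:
M(F) = 4*F**2 (M(F) = (2*F)*(2*F) = 4*F**2)
o(u) = (1 + u)/(2*u) (o(u) = (u + 1)/((2*u)) = (1 + u)*(1/(2*u)) = (1 + u)/(2*u))
(k(-30, 95)/(-5146))/o(M(-6)) = (13/(-5146))/(((1 + 4*(-6)**2)/(2*((4*(-6)**2))))) = (13*(-1/5146))/(((1 + 4*36)/(2*((4*36))))) = -13*288/(1 + 144)/5146 = -13/(5146*((1/2)*(1/144)*145)) = -13/(5146*145/288) = -13/5146*288/145 = -1872/373085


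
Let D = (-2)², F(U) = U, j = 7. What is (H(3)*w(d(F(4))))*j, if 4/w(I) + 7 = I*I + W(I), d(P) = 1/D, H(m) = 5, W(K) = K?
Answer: -2240/107 ≈ -20.935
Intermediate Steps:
D = 4
d(P) = ¼ (d(P) = 1/4 = ¼)
w(I) = 4/(-7 + I + I²) (w(I) = 4/(-7 + (I*I + I)) = 4/(-7 + (I² + I)) = 4/(-7 + (I + I²)) = 4/(-7 + I + I²))
(H(3)*w(d(F(4))))*j = (5*(4/(-7 + ¼ + (¼)²)))*7 = (5*(4/(-7 + ¼ + 1/16)))*7 = (5*(4/(-107/16)))*7 = (5*(4*(-16/107)))*7 = (5*(-64/107))*7 = -320/107*7 = -2240/107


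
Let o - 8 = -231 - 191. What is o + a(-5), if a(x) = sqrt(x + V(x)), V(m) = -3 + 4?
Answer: -414 + 2*I ≈ -414.0 + 2.0*I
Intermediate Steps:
V(m) = 1
a(x) = sqrt(1 + x) (a(x) = sqrt(x + 1) = sqrt(1 + x))
o = -414 (o = 8 + (-231 - 191) = 8 - 422 = -414)
o + a(-5) = -414 + sqrt(1 - 5) = -414 + sqrt(-4) = -414 + 2*I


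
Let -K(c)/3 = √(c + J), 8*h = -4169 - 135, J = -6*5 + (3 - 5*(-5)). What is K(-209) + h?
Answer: -538 - 3*I*√211 ≈ -538.0 - 43.578*I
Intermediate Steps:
J = -2 (J = -30 + (3 + 25) = -30 + 28 = -2)
h = -538 (h = (-4169 - 135)/8 = (⅛)*(-4304) = -538)
K(c) = -3*√(-2 + c) (K(c) = -3*√(c - 2) = -3*√(-2 + c))
K(-209) + h = -3*√(-2 - 209) - 538 = -3*I*√211 - 538 = -538 - 3*I*√211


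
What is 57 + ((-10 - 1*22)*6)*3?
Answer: -519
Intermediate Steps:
57 + ((-10 - 1*22)*6)*3 = 57 + ((-10 - 22)*6)*3 = 57 - 32*6*3 = 57 - 192*3 = 57 - 576 = -519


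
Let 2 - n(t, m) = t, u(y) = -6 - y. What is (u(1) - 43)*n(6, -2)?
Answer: 200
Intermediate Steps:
n(t, m) = 2 - t
(u(1) - 43)*n(6, -2) = ((-6 - 1*1) - 43)*(2 - 1*6) = ((-6 - 1) - 43)*(2 - 6) = (-7 - 43)*(-4) = -50*(-4) = 200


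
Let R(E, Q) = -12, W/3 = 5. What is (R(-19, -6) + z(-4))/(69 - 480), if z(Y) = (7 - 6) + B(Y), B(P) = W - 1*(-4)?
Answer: -8/411 ≈ -0.019465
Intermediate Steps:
W = 15 (W = 3*5 = 15)
B(P) = 19 (B(P) = 15 - 1*(-4) = 15 + 4 = 19)
z(Y) = 20 (z(Y) = (7 - 6) + 19 = 1 + 19 = 20)
(R(-19, -6) + z(-4))/(69 - 480) = (-12 + 20)/(69 - 480) = 8/(-411) = 8*(-1/411) = -8/411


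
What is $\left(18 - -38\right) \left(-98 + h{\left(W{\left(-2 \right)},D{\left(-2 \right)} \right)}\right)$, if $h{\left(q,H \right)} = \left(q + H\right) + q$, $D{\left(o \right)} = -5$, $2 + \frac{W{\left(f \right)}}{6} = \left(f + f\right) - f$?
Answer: $-8456$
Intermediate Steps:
$W{\left(f \right)} = -12 + 6 f$ ($W{\left(f \right)} = -12 + 6 \left(\left(f + f\right) - f\right) = -12 + 6 \left(2 f - f\right) = -12 + 6 f$)
$h{\left(q,H \right)} = H + 2 q$ ($h{\left(q,H \right)} = \left(H + q\right) + q = H + 2 q$)
$\left(18 - -38\right) \left(-98 + h{\left(W{\left(-2 \right)},D{\left(-2 \right)} \right)}\right) = \left(18 - -38\right) \left(-98 + \left(-5 + 2 \left(-12 + 6 \left(-2\right)\right)\right)\right) = \left(18 + 38\right) \left(-98 + \left(-5 + 2 \left(-12 - 12\right)\right)\right) = 56 \left(-98 + \left(-5 + 2 \left(-24\right)\right)\right) = 56 \left(-98 - 53\right) = 56 \left(-151\right) = -8456$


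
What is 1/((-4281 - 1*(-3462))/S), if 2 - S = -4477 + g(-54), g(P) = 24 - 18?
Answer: -71/13 ≈ -5.4615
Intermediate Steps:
g(P) = 6
S = 4473 (S = 2 - (-4477 + 6) = 2 - 1*(-4471) = 2 + 4471 = 4473)
1/((-4281 - 1*(-3462))/S) = 1/((-4281 - 1*(-3462))/4473) = 1/((-4281 + 3462)*(1/4473)) = 1/(-819*1/4473) = 1/(-13/71) = -71/13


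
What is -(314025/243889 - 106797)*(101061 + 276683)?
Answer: 9838833361349952/243889 ≈ 4.0341e+10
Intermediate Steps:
-(314025/243889 - 106797)*(101061 + 276683) = -(314025*(1/243889) - 106797)*377744 = -(314025/243889 - 106797)*377744 = -(-26046299508)*377744/243889 = -1*(-9838833361349952/243889) = 9838833361349952/243889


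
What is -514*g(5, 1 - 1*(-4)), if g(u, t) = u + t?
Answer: -5140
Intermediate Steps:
g(u, t) = t + u
-514*g(5, 1 - 1*(-4)) = -514*((1 - 1*(-4)) + 5) = -514*((1 + 4) + 5) = -514*(5 + 5) = -514*10 = -5140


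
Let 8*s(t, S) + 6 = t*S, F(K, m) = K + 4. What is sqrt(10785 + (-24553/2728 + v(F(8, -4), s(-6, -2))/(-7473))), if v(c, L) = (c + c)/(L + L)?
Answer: sqrt(1119634279880416278)/10193172 ≈ 103.81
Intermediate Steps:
F(K, m) = 4 + K
s(t, S) = -3/4 + S*t/8 (s(t, S) = -3/4 + (t*S)/8 = -3/4 + (S*t)/8 = -3/4 + S*t/8)
v(c, L) = c/L (v(c, L) = (2*c)/((2*L)) = (2*c)*(1/(2*L)) = c/L)
sqrt(10785 + (-24553/2728 + v(F(8, -4), s(-6, -2))/(-7473))) = sqrt(10785 + (-24553/2728 + ((4 + 8)/(-3/4 + (1/8)*(-2)*(-6)))/(-7473))) = sqrt(10785 + (-24553*1/2728 + (12/(-3/4 + 3/2))*(-1/7473))) = sqrt(10785 + (-24553/2728 + (12/(3/4))*(-1/7473))) = sqrt(10785 + (-24553/2728 + (12*(4/3))*(-1/7473))) = sqrt(10785 + (-24553/2728 + 16*(-1/7473))) = sqrt(10785 + (-24553/2728 - 16/7473)) = sqrt(10785 - 183528217/20386344) = sqrt(219683191823/20386344) = sqrt(1119634279880416278)/10193172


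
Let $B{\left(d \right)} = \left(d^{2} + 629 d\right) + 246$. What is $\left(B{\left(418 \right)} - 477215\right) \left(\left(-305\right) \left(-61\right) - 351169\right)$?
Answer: $13077414172$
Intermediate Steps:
$B{\left(d \right)} = 246 + d^{2} + 629 d$
$\left(B{\left(418 \right)} - 477215\right) \left(\left(-305\right) \left(-61\right) - 351169\right) = \left(\left(246 + 418^{2} + 629 \cdot 418\right) - 477215\right) \left(\left(-305\right) \left(-61\right) - 351169\right) = \left(\left(246 + 174724 + 262922\right) - 477215\right) \left(18605 - 351169\right) = \left(437892 - 477215\right) \left(-332564\right) = \left(-39323\right) \left(-332564\right) = 13077414172$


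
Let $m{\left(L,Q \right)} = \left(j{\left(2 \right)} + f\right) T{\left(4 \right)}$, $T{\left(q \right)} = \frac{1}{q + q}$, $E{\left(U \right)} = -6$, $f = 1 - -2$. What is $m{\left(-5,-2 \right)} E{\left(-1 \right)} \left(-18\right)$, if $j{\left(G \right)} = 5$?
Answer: $108$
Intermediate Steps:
$f = 3$ ($f = 1 + 2 = 3$)
$T{\left(q \right)} = \frac{1}{2 q}$
$m{\left(L,Q \right)} = 1$ ($m{\left(L,Q \right)} = \left(5 + 3\right) \frac{1}{2 \cdot 4} = 8 \cdot \frac{1}{2} \cdot \frac{1}{4} = 8 \cdot \frac{1}{8} = 1$)
$m{\left(-5,-2 \right)} E{\left(-1 \right)} \left(-18\right) = 1 \left(-6\right) \left(-18\right) = \left(-6\right) \left(-18\right) = 108$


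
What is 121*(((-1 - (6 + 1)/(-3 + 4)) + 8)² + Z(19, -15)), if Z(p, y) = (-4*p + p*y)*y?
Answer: 655215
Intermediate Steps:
Z(p, y) = y*(-4*p + p*y)
121*(((-1 - (6 + 1)/(-3 + 4)) + 8)² + Z(19, -15)) = 121*(((-1 - (6 + 1)/(-3 + 4)) + 8)² + 19*(-15)*(-4 - 15)) = 121*(((-1 - 7/1) + 8)² + 19*(-15)*(-19)) = 121*(((-1 - 7) + 8)² + 5415) = 121*((-8 + 8)² + 5415) = 121*(0² + 5415) = 121*(0 + 5415) = 121*5415 = 655215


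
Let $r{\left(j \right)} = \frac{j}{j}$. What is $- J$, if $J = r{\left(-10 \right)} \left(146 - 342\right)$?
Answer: $196$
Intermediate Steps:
$r{\left(j \right)} = 1$
$J = -196$ ($J = 1 \left(146 - 342\right) = 1 \left(-196\right) = -196$)
$- J = \left(-1\right) \left(-196\right) = 196$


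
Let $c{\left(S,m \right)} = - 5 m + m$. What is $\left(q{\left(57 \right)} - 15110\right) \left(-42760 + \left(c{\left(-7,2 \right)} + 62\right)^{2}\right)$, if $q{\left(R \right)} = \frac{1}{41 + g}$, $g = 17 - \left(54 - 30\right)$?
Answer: $\frac{10234708358}{17} \approx 6.0204 \cdot 10^{8}$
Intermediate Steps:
$g = -7$ ($g = 17 - 24 = -7$)
$c{\left(S,m \right)} = - 4 m$
$q{\left(R \right)} = \frac{1}{34}$ ($q{\left(R \right)} = \frac{1}{41 - 7} = \frac{1}{34}$)
$\left(q{\left(57 \right)} - 15110\right) \left(-42760 + \left(c{\left(-7,2 \right)} + 62\right)^{2}\right) = \left(\frac{1}{34} - 15110\right) \left(-42760 + \left(\left(-4\right) 2 + 62\right)^{2}\right) = - \frac{513739 \left(-42760 + \left(-8 + 62\right)^{2}\right)}{34} = - \frac{513739 \left(-42760 + 54^{2}\right)}{34} = - \frac{513739 \left(-42760 + 2916\right)}{34} = \left(- \frac{513739}{34}\right) \left(-39844\right) = \frac{10234708358}{17}$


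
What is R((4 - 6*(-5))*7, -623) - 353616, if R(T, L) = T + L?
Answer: -354001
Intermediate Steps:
R(T, L) = L + T
R((4 - 6*(-5))*7, -623) - 353616 = (-623 + (4 - 6*(-5))*7) - 353616 = (-623 + (4 + 30)*7) - 353616 = (-623 + 34*7) - 353616 = (-623 + 238) - 353616 = -385 - 353616 = -354001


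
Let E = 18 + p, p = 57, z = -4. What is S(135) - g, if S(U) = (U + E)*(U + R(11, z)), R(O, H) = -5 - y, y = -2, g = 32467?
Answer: -4747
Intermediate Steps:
R(O, H) = -3 (R(O, H) = -5 - 1*(-2) = -5 + 2 = -3)
E = 75 (E = 18 + 57 = 75)
S(U) = (-3 + U)*(75 + U) (S(U) = (U + 75)*(U - 3) = (75 + U)*(-3 + U) = (-3 + U)*(75 + U))
S(135) - g = (-225 + 135**2 + 72*135) - 1*32467 = (-225 + 18225 + 9720) - 32467 = 27720 - 32467 = -4747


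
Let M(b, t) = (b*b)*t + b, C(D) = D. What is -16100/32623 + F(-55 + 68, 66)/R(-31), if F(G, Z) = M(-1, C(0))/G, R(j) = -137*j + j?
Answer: -51908319/105176552 ≈ -0.49354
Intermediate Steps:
M(b, t) = b + t*b**2 (M(b, t) = b**2*t + b = t*b**2 + b = b + t*b**2)
R(j) = -136*j
F(G, Z) = -1/G (F(G, Z) = (-(1 - 1*0))/G = (-(1 + 0))/G = (-1*1)/G = -1/G)
-16100/32623 + F(-55 + 68, 66)/R(-31) = -16100/32623 + (-1/(-55 + 68))/((-136*(-31))) = -16100*1/32623 - 1/13/4216 = -16100/32623 - 1*1/13*(1/4216) = -16100/32623 - 1/13*1/4216 = -16100/32623 - 1/54808 = -51908319/105176552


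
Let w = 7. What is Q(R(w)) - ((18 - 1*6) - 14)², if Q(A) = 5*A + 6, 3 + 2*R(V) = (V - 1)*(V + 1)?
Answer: 229/2 ≈ 114.50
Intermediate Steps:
R(V) = -3/2 + (1 + V)*(-1 + V)/2 (R(V) = -3/2 + ((V - 1)*(V + 1))/2 = -3/2 + ((-1 + V)*(1 + V))/2 = -3/2 + ((1 + V)*(-1 + V))/2 = -3/2 + (1 + V)*(-1 + V)/2)
Q(A) = 6 + 5*A
Q(R(w)) - ((18 - 1*6) - 14)² = (6 + 5*(-2 + (½)*7²)) - ((18 - 1*6) - 14)² = (6 + 5*(-2 + (½)*49)) - ((18 - 6) - 14)² = (6 + 5*(-2 + 49/2)) - (12 - 14)² = (6 + 5*(45/2)) - 1*(-2)² = (6 + 225/2) - 1*4 = 237/2 - 4 = 229/2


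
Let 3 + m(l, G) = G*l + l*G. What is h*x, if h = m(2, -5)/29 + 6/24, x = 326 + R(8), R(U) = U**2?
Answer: -12285/58 ≈ -211.81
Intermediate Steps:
m(l, G) = -3 + 2*G*l (m(l, G) = -3 + (G*l + l*G) = -3 + (G*l + G*l) = -3 + 2*G*l)
x = 390 (x = 326 + 8**2 = 326 + 64 = 390)
h = -63/116 (h = (-3 + 2*(-5)*2)/29 + 6/24 = (-3 - 20)*(1/29) + 6*(1/24) = -23*1/29 + 1/4 = -23/29 + 1/4 = -63/116 ≈ -0.54310)
h*x = -63/116*390 = -12285/58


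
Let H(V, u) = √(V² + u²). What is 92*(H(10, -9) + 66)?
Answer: 6072 + 92*√181 ≈ 7309.7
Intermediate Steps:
92*(H(10, -9) + 66) = 92*(√(10² + (-9)²) + 66) = 92*(√(100 + 81) + 66) = 92*(√181 + 66) = 92*(66 + √181) = 6072 + 92*√181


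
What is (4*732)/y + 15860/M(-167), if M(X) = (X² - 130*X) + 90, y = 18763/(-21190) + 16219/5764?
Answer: 2962281274057300/1950547309857 ≈ 1518.7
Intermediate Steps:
y = 117765339/61069580 (y = 18763*(-1/21190) + 16219*(1/5764) = -18763/21190 + 16219/5764 = 117765339/61069580 ≈ 1.9284)
M(X) = 90 + X² - 130*X
(4*732)/y + 15860/M(-167) = (4*732)/(117765339/61069580) + 15860/(90 + (-167)² - 130*(-167)) = 2928*(61069580/117765339) + 15860/(90 + 27889 + 21710) = 59603910080/39255113 + 15860/49689 = 2962281274057300/1950547309857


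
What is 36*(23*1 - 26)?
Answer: -108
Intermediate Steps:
36*(23*1 - 26) = 36*(23 - 26) = 36*(-3) = -108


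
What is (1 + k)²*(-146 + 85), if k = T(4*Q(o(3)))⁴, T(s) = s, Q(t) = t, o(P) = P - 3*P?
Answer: -6714634641469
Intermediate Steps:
o(P) = -2*P
k = 331776 (k = (4*(-2*3))⁴ = (4*(-6))⁴ = (-24)⁴ = 331776)
(1 + k)²*(-146 + 85) = (1 + 331776)²*(-146 + 85) = 331777²*(-61) = 110075977729*(-61) = -6714634641469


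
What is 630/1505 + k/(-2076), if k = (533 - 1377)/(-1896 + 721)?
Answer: 10967777/26222475 ≈ 0.41826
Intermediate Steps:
k = 844/1175 (k = -844/(-1175) = -844*(-1/1175) = 844/1175 ≈ 0.71830)
630/1505 + k/(-2076) = 630/1505 + (844/1175)/(-2076) = 630*(1/1505) + (844/1175)*(-1/2076) = 18/43 - 211/609825 = 10967777/26222475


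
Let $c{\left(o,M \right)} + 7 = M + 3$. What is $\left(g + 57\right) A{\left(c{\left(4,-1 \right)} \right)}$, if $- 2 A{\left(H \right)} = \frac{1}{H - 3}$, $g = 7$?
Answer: $4$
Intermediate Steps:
$c{\left(o,M \right)} = -4 + M$ ($c{\left(o,M \right)} = -7 + \left(M + 3\right) = -7 + \left(3 + M\right) = -4 + M$)
$A{\left(H \right)} = - \frac{1}{2 \left(-3 + H\right)}$ ($A{\left(H \right)} = - \frac{1}{2 \left(H - 3\right)} = - \frac{1}{2 \left(-3 + H\right)}$)
$\left(g + 57\right) A{\left(c{\left(4,-1 \right)} \right)} = \left(7 + 57\right) \left(- \frac{1}{-6 + 2 \left(-4 - 1\right)}\right) = 64 \left(- \frac{1}{-6 + 2 \left(-5\right)}\right) = 64 \left(- \frac{1}{-6 - 10}\right) = 64 \left(- \frac{1}{-16}\right) = 64 \left(\left(-1\right) \left(- \frac{1}{16}\right)\right) = 64 \cdot \frac{1}{16} = 4$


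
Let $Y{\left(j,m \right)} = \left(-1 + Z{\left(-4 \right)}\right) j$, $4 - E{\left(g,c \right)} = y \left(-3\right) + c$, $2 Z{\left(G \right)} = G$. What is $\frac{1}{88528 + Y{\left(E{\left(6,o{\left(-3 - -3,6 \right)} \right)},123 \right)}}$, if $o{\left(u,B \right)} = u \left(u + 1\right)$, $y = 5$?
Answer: $\frac{1}{88471} \approx 1.1303 \cdot 10^{-5}$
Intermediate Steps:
$Z{\left(G \right)} = \frac{G}{2}$
$o{\left(u,B \right)} = u \left(1 + u\right)$
$E{\left(g,c \right)} = 19 - c$ ($E{\left(g,c \right)} = 4 - \left(5 \left(-3\right) + c\right) = 4 - \left(-15 + c\right) = 19 - c$)
$Y{\left(j,m \right)} = - 3 j$ ($Y{\left(j,m \right)} = \left(-1 + \frac{1}{2} \left(-4\right)\right) j = \left(-1 - 2\right) j = - 3 j$)
$\frac{1}{88528 + Y{\left(E{\left(6,o{\left(-3 - -3,6 \right)} \right)},123 \right)}} = \frac{1}{88528 - 3 \left(19 - \left(-3 - -3\right) \left(1 - 0\right)\right)} = \frac{1}{88528 - 3 \left(19 - \left(-3 + 3\right) \left(1 + \left(-3 + 3\right)\right)\right)} = \frac{1}{88528 - 3 \left(19 - 0 \left(1 + 0\right)\right)} = \frac{1}{88528 - 3 \left(19 - 0 \cdot 1\right)} = \frac{1}{88528 - 3 \left(19 - 0\right)} = \frac{1}{88528 - 3 \left(19 + 0\right)} = \frac{1}{88528 - 57} = \frac{1}{88471}$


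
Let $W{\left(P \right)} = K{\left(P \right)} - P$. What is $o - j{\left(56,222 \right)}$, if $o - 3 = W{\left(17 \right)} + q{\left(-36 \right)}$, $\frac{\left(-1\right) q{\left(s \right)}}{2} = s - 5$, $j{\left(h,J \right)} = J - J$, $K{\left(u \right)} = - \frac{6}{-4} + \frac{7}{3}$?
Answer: $\frac{431}{6} \approx 71.833$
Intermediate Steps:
$K{\left(u \right)} = \frac{23}{6}$ ($K{\left(u \right)} = \left(-6\right) \left(- \frac{1}{4}\right) + 7 \cdot \frac{1}{3} = \frac{3}{2} + \frac{7}{3} = \frac{23}{6}$)
$j{\left(h,J \right)} = 0$
$q{\left(s \right)} = 10 - 2 s$ ($q{\left(s \right)} = - 2 \left(s - 5\right) = - 2 \left(-5 + s\right) = 10 - 2 s$)
$W{\left(P \right)} = \frac{23}{6} - P$
$o = \frac{431}{6}$ ($o = 3 + \left(\left(\frac{23}{6} - 17\right) + \left(10 - -72\right)\right) = 3 + \left(\left(\frac{23}{6} - 17\right) + \left(10 + 72\right)\right) = 3 + \left(- \frac{79}{6} + 82\right) = 3 + \frac{413}{6} = \frac{431}{6} \approx 71.833$)
$o - j{\left(56,222 \right)} = \frac{431}{6} - 0 = \frac{431}{6} + 0 = \frac{431}{6}$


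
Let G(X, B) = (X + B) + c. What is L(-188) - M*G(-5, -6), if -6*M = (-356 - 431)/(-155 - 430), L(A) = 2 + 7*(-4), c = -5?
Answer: -51926/1755 ≈ -29.587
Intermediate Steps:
L(A) = -26 (L(A) = 2 - 28 = -26)
G(X, B) = -5 + B + X (G(X, B) = (X + B) - 5 = (B + X) - 5 = -5 + B + X)
M = -787/3510 (M = -(-356 - 431)/(6*(-155 - 430)) = -(-787)/(6*(-585)) = -(-787)*(-1)/(6*585) = -⅙*787/585 = -787/3510 ≈ -0.22422)
L(-188) - M*G(-5, -6) = -26 - (-787)*(-5 - 6 - 5)/3510 = -26 - (-787)*(-16)/3510 = -26 - 1*6296/1755 = -26 - 6296/1755 = -51926/1755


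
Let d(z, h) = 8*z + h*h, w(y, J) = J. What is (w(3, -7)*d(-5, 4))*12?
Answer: 2016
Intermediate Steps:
d(z, h) = h² + 8*z (d(z, h) = 8*z + h² = h² + 8*z)
(w(3, -7)*d(-5, 4))*12 = -7*(4² + 8*(-5))*12 = -7*(16 - 40)*12 = -7*(-24)*12 = 168*12 = 2016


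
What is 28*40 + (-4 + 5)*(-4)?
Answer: 1116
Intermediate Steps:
28*40 + (-4 + 5)*(-4) = 1120 + 1*(-4) = 1120 - 4 = 1116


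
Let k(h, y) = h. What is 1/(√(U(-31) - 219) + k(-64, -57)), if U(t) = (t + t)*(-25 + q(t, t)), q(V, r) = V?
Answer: -64/843 - √3253/843 ≈ -0.14358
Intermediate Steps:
U(t) = 2*t*(-25 + t) (U(t) = (t + t)*(-25 + t) = (2*t)*(-25 + t) = 2*t*(-25 + t))
1/(√(U(-31) - 219) + k(-64, -57)) = 1/(√(2*(-31)*(-25 - 31) - 219) - 64) = 1/(√(2*(-31)*(-56) - 219) - 64) = 1/(√(3472 - 219) - 64) = 1/(√3253 - 64) = 1/(-64 + √3253)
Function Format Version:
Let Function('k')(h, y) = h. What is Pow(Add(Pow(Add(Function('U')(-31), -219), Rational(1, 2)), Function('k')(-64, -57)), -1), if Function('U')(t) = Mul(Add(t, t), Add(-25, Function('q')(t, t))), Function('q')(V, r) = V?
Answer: Add(Rational(-64, 843), Mul(Rational(-1, 843), Pow(3253, Rational(1, 2)))) ≈ -0.14358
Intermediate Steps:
Function('U')(t) = Mul(2, t, Add(-25, t)) (Function('U')(t) = Mul(Add(t, t), Add(-25, t)) = Mul(Mul(2, t), Add(-25, t)) = Mul(2, t, Add(-25, t)))
Pow(Add(Pow(Add(Function('U')(-31), -219), Rational(1, 2)), Function('k')(-64, -57)), -1) = Pow(Add(Pow(Add(Mul(2, -31, Add(-25, -31)), -219), Rational(1, 2)), -64), -1) = Pow(Add(Pow(Add(Mul(2, -31, -56), -219), Rational(1, 2)), -64), -1) = Pow(Add(Pow(Add(3472, -219), Rational(1, 2)), -64), -1) = Pow(Add(Pow(3253, Rational(1, 2)), -64), -1) = Pow(Add(-64, Pow(3253, Rational(1, 2))), -1)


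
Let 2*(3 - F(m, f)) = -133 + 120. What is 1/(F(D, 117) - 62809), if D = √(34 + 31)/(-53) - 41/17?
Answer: -2/125599 ≈ -1.5924e-5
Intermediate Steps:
D = -41/17 - √65/53 (D = √65*(-1/53) - 41*1/17 = -√65/53 - 41/17 = -41/17 - √65/53 ≈ -2.5639)
F(m, f) = 19/2 (F(m, f) = 3 - (-133 + 120)/2 = 3 - ½*(-13) = 3 + 13/2 = 19/2)
1/(F(D, 117) - 62809) = 1/(19/2 - 62809) = 1/(-125599/2) = -2/125599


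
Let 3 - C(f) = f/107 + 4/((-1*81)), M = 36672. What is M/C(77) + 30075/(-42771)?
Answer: 141599644399/8996167 ≈ 15740.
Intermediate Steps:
C(f) = 247/81 - f/107 (C(f) = 3 - (f/107 + 4/((-1*81))) = 3 - (f*(1/107) + 4/(-81)) = 3 - (f/107 + 4*(-1/81)) = 3 - (f/107 - 4/81) = 3 - (-4/81 + f/107) = 3 + (4/81 - f/107) = 247/81 - f/107)
M/C(77) + 30075/(-42771) = 36672/(247/81 - 1/107*77) + 30075/(-42771) = 36672/(247/81 - 77/107) + 30075*(-1/42771) = 36672/(20192/8667) - 10025/14257 = 36672*(8667/20192) - 10025/14257 = 9932382/631 - 10025/14257 = 141599644399/8996167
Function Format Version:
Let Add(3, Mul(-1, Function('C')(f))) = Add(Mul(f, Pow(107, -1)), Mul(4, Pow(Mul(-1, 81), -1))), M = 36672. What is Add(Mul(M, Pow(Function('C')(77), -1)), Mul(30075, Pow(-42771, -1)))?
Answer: Rational(141599644399, 8996167) ≈ 15740.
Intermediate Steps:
Function('C')(f) = Add(Rational(247, 81), Mul(Rational(-1, 107), f)) (Function('C')(f) = Add(3, Mul(-1, Add(Mul(f, Pow(107, -1)), Mul(4, Pow(Mul(-1, 81), -1))))) = Add(3, Mul(-1, Add(Mul(f, Rational(1, 107)), Mul(4, Pow(-81, -1))))) = Add(3, Mul(-1, Add(Mul(Rational(1, 107), f), Mul(4, Rational(-1, 81))))) = Add(3, Mul(-1, Add(Mul(Rational(1, 107), f), Rational(-4, 81)))) = Add(3, Mul(-1, Add(Rational(-4, 81), Mul(Rational(1, 107), f)))) = Add(3, Add(Rational(4, 81), Mul(Rational(-1, 107), f))) = Add(Rational(247, 81), Mul(Rational(-1, 107), f)))
Add(Mul(M, Pow(Function('C')(77), -1)), Mul(30075, Pow(-42771, -1))) = Add(Mul(36672, Pow(Add(Rational(247, 81), Mul(Rational(-1, 107), 77)), -1)), Mul(30075, Pow(-42771, -1))) = Add(Mul(36672, Pow(Add(Rational(247, 81), Rational(-77, 107)), -1)), Mul(30075, Rational(-1, 42771))) = Add(Mul(36672, Pow(Rational(20192, 8667), -1)), Rational(-10025, 14257)) = Add(Mul(36672, Rational(8667, 20192)), Rational(-10025, 14257)) = Add(Rational(9932382, 631), Rational(-10025, 14257)) = Rational(141599644399, 8996167)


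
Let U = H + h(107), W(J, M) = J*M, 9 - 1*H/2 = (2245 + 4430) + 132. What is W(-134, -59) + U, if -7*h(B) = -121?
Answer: -39709/7 ≈ -5672.7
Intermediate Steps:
h(B) = 121/7 (h(B) = -⅐*(-121) = 121/7)
H = -13596 (H = 18 - 2*((2245 + 4430) + 132) = 18 - 2*(6675 + 132) = 18 - 2*6807 = 18 - 13614 = -13596)
U = -95051/7 (U = -13596 + 121/7 = -95051/7 ≈ -13579.)
W(-134, -59) + U = -134*(-59) - 95051/7 = 7906 - 95051/7 = -39709/7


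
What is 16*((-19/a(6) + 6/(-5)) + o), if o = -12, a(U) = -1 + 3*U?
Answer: -19472/85 ≈ -229.08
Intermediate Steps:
16*((-19/a(6) + 6/(-5)) + o) = 16*((-19/(-1 + 3*6) + 6/(-5)) - 12) = 16*((-19/(-1 + 18) + 6*(-1/5)) - 12) = 16*((-19/17 - 6/5) - 12) = 16*(-197/85 - 12) = 16*(-1217/85) = -19472/85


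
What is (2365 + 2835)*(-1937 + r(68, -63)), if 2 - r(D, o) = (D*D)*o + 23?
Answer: 1504640800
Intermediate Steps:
r(D, o) = -21 - o*D**2 (r(D, o) = 2 - ((D*D)*o + 23) = 2 - (D**2*o + 23) = 2 - (o*D**2 + 23) = 2 - (23 + o*D**2) = 2 + (-23 - o*D**2) = -21 - o*D**2)
(2365 + 2835)*(-1937 + r(68, -63)) = (2365 + 2835)*(-1937 + (-21 - 1*(-63)*68**2)) = 5200*(-1937 + (-21 - 1*(-63)*4624)) = 5200*(-1937 + (-21 + 291312)) = 5200*(-1937 + 291291) = 5200*289354 = 1504640800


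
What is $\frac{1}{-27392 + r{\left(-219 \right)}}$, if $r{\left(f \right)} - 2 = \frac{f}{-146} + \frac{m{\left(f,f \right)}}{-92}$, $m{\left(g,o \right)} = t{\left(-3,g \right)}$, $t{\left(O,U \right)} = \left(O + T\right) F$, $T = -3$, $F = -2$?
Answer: $- \frac{46}{1259877} \approx -3.6512 \cdot 10^{-5}$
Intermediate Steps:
$t{\left(O,U \right)} = 6 - 2 O$ ($t{\left(O,U \right)} = \left(O - 3\right) \left(-2\right) = \left(-3 + O\right) \left(-2\right) = 6 - 2 O$)
$m{\left(g,o \right)} = 12$ ($m{\left(g,o \right)} = 6 - -6 = 6 + 6 = 12$)
$r{\left(f \right)} = \frac{43}{23} - \frac{f}{146}$ ($r{\left(f \right)} = 2 + \left(\frac{f}{-146} + \frac{12}{-92}\right) = 2 + \left(f \left(- \frac{1}{146}\right) + 12 \left(- \frac{1}{92}\right)\right) = 2 - \left(\frac{3}{23} + \frac{f}{146}\right) = \frac{43}{23} - \frac{f}{146}$)
$\frac{1}{-27392 + r{\left(-219 \right)}} = \frac{1}{-27392 + \left(\frac{43}{23} - - \frac{3}{2}\right)} = \frac{1}{-27392 + \left(\frac{43}{23} + \frac{3}{2}\right)} = \frac{1}{-27392 + \frac{155}{46}} = \frac{1}{- \frac{1259877}{46}} = - \frac{46}{1259877}$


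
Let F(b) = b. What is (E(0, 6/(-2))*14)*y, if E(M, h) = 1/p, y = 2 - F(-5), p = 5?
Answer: 98/5 ≈ 19.600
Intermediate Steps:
y = 7 (y = 2 - 1*(-5) = 2 + 5 = 7)
E(M, h) = ⅕ (E(M, h) = 1/5 = ⅕)
(E(0, 6/(-2))*14)*y = ((⅕)*14)*7 = (14/5)*7 = 98/5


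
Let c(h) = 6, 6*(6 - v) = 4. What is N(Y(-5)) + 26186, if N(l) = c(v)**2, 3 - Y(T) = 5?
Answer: 26222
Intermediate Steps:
v = 16/3 (v = 6 - 1/6*4 = 6 - 2/3 = 16/3 ≈ 5.3333)
Y(T) = -2 (Y(T) = 3 - 1*5 = 3 - 5 = -2)
N(l) = 36 (N(l) = 6**2 = 36)
N(Y(-5)) + 26186 = 36 + 26186 = 26222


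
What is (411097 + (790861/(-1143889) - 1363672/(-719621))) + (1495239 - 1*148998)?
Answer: 1446582842505021049/823166546069 ≈ 1.7573e+6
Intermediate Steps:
(411097 + (790861/(-1143889) - 1363672/(-719621))) + (1495239 - 1*148998) = (411097 + (790861*(-1/1143889) - 1363672*(-1/719621))) + (1495239 - 148998) = (411097 + (-790861/1143889 + 1363672/719621)) + 1346241 = (411097 + 990769216727/823166546069) + 1346241 = 338402288358544420/823166546069 + 1346241 = 1446582842505021049/823166546069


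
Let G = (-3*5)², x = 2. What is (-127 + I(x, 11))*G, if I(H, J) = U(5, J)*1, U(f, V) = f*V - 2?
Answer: -16650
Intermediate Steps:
U(f, V) = -2 + V*f (U(f, V) = V*f - 2 = -2 + V*f)
I(H, J) = -2 + 5*J (I(H, J) = (-2 + J*5)*1 = (-2 + 5*J)*1 = -2 + 5*J)
G = 225 (G = (-15)² = 225)
(-127 + I(x, 11))*G = (-127 + (-2 + 5*11))*225 = (-127 + (-2 + 55))*225 = (-127 + 53)*225 = -74*225 = -16650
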